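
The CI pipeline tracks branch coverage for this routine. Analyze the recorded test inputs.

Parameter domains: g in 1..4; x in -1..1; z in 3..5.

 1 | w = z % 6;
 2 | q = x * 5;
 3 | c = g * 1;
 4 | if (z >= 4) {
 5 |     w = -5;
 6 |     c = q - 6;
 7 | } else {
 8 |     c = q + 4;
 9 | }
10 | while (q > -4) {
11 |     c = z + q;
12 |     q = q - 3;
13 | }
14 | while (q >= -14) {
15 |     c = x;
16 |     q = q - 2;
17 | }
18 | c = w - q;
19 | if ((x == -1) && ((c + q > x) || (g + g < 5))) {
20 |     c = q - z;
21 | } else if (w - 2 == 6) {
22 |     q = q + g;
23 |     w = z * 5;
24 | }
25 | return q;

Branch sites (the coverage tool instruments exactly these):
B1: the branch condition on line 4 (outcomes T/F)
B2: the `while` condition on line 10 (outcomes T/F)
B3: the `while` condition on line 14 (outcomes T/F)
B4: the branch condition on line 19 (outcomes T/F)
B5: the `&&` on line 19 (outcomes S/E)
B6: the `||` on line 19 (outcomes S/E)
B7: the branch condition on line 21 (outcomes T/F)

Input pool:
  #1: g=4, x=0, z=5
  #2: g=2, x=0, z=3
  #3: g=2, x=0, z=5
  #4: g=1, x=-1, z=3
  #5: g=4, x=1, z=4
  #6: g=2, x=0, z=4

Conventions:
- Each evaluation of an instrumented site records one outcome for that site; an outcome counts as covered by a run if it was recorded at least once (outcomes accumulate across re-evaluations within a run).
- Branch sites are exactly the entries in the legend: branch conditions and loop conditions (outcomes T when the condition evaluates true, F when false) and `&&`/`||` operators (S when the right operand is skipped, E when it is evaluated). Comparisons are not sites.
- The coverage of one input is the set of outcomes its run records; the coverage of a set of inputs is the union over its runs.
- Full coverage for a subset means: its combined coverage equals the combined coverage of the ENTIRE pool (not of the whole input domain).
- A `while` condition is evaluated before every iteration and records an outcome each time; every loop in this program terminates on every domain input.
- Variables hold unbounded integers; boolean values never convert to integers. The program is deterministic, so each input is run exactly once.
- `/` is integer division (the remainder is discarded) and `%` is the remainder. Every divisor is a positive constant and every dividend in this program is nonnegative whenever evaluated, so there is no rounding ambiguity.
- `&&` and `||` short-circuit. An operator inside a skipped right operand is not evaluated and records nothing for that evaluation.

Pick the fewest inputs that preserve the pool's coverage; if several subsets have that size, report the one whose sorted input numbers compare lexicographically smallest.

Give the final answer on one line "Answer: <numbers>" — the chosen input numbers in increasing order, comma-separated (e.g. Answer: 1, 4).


input #1 (g=4, x=0, z=5): events B1->T, B2->T, B2->T, B2->F, B3->T, B3->T, B3->T, B3->T, B3->T, B3->F, B5->S, B4->F, B7->F; covers B1=T, B2=T, B2=F, B3=T, B3=F, B4=F, B5=S, B7=F
input #2 (g=2, x=0, z=3): events B1->F, B2->T, B2->T, B2->F, B3->T, B3->T, B3->T, B3->T, B3->T, B3->F, B5->S, B4->F, B7->F; covers B1=F, B2=T, B2=F, B3=T, B3=F, B4=F, B5=S, B7=F
input #3 (g=2, x=0, z=5): events B1->T, B2->T, B2->T, B2->F, B3->T, B3->T, B3->T, B3->T, B3->T, B3->F, B5->S, B4->F, B7->F; covers B1=T, B2=T, B2=F, B3=T, B3=F, B4=F, B5=S, B7=F
input #4 (g=1, x=-1, z=3): events B1->F, B2->F, B3->T, B3->T, B3->T, B3->T, B3->T, B3->F, B5->E, B6->S, B4->T; covers B1=F, B2=F, B3=T, B3=F, B4=T, B5=E, B6=S
input #5 (g=4, x=1, z=4): events B1->T, B2->T, B2->T, B2->T, B2->F, B3->T, B3->T, B3->T, B3->T, B3->T, B3->T, B3->F, B5->S, B4->F, ...; covers B1=T, B2=T, B2=F, B3=T, B3=F, B4=F, B5=S, B7=F
input #6 (g=2, x=0, z=4): events B1->T, B2->T, B2->T, B2->F, B3->T, B3->T, B3->T, B3->T, B3->T, B3->F, B5->S, B4->F, B7->F; covers B1=T, B2=T, B2=F, B3=T, B3=F, B4=F, B5=S, B7=F
the full pool covers 12 outcomes: B1=T, B1=F, B2=T, B2=F, B3=T, B3=F, B4=T, B4=F, B5=S, B5=E, B6=S, B7=F
checked all size-1 subsets: none covers 12 outcomes (max 8/12)
size 2: inputs {1, 4} cover all 12 outcomes, and no lexicographically smaller subset of this size does
Answer: 1, 4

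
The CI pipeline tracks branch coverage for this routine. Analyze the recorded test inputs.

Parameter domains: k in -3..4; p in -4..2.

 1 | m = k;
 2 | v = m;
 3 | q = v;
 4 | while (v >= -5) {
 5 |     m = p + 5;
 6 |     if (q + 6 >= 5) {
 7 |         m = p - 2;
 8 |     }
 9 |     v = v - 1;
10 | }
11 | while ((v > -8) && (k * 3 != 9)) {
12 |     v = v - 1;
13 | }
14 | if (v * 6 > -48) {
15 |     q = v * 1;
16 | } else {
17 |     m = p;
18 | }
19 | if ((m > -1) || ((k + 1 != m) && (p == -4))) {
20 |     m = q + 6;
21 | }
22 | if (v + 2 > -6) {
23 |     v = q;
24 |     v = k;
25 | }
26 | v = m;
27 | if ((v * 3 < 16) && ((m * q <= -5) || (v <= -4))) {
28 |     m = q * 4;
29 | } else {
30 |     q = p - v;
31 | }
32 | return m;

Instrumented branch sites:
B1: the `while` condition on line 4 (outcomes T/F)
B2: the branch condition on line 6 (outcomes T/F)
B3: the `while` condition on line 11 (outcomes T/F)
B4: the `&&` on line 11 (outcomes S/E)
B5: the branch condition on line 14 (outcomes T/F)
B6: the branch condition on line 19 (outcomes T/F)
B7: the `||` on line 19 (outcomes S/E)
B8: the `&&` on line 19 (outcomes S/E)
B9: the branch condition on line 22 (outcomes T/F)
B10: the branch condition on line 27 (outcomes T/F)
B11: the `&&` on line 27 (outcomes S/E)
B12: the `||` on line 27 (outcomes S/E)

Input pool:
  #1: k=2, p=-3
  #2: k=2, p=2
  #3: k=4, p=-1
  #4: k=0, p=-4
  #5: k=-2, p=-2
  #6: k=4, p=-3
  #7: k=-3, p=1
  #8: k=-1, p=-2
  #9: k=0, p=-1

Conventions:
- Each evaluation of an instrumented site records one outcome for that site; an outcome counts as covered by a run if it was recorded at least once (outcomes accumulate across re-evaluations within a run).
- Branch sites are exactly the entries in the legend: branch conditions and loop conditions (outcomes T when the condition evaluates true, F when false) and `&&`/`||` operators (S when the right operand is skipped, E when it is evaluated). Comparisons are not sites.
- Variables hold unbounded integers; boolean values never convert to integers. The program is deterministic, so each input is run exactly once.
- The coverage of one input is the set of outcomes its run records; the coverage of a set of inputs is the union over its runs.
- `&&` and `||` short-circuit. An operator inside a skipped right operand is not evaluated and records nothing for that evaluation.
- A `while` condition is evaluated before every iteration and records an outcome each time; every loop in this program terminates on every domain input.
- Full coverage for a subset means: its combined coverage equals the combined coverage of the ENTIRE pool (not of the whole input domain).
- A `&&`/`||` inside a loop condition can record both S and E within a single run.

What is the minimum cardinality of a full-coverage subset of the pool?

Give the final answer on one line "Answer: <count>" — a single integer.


test 1 (k=2, p=-3) fires B1->T, B2->T, B1->T, B2->T, B1->T, B2->T, B1->T, B2->T, B1->T, B2->T, B1->T, B2->T, B1->T, B2->T, ...; hits B1=T, B1=F, B2=T, B3=T, B3=F, B4=S, B4=E, B5=F, B6=F, B7=E, B8=E, B9=F, B10=T, B11=E, B12=S
test 2 (k=2, p=2) fires B1->T, B2->T, B1->T, B2->T, B1->T, B2->T, B1->T, B2->T, B1->T, B2->T, B1->T, B2->T, B1->T, B2->T, ...; hits B1=T, B1=F, B2=T, B3=T, B3=F, B4=S, B4=E, B5=F, B6=T, B7=S, B9=F, B10=F, B11=S
test 3 (k=4, p=-1) fires B1->T, B2->T, B1->T, B2->T, B1->T, B2->T, B1->T, B2->T, B1->T, B2->T, B1->T, B2->T, B1->T, B2->T, ...; hits B1=T, B1=F, B2=T, B3=T, B3=F, B4=S, B4=E, B5=F, B6=F, B7=E, B8=E, B9=F, B10=F, B11=E, B12=E
test 4 (k=0, p=-4) fires B1->T, B2->T, B1->T, B2->T, B1->T, B2->T, B1->T, B2->T, B1->T, B2->T, B1->T, B2->T, B1->F, B4->E, ...; hits B1=T, B1=F, B2=T, B3=T, B3=F, B4=S, B4=E, B5=F, B6=T, B7=E, B8=E, B9=F, B10=F, B11=S
test 5 (k=-2, p=-2) fires B1->T, B2->F, B1->T, B2->F, B1->T, B2->F, B1->T, B2->F, B1->F, B4->E, B3->T, B4->E, B3->T, B4->S, ...; hits B1=T, B1=F, B2=F, B3=T, B3=F, B4=S, B4=E, B5=F, B6=F, B7=E, B8=E, B9=F, B10=F, B11=E, B12=E
test 6 (k=4, p=-3) fires B1->T, B2->T, B1->T, B2->T, B1->T, B2->T, B1->T, B2->T, B1->T, B2->T, B1->T, B2->T, B1->T, B2->T, ...; hits B1=T, B1=F, B2=T, B3=T, B3=F, B4=S, B4=E, B5=F, B6=F, B7=E, B8=E, B9=F, B10=T, B11=E, B12=S
test 7 (k=-3, p=1) fires B1->T, B2->F, B1->T, B2->F, B1->T, B2->F, B1->F, B4->E, B3->T, B4->E, B3->T, B4->S, B3->F, B5->F, ...; hits B1=T, B1=F, B2=F, B3=T, B3=F, B4=S, B4=E, B5=F, B6=T, B7=S, B9=F, B10=T, B11=E, B12=S
test 8 (k=-1, p=-2) fires B1->T, B2->T, B1->T, B2->T, B1->T, B2->T, B1->T, B2->T, B1->T, B2->T, B1->F, B4->E, B3->T, B4->E, ...; hits B1=T, B1=F, B2=T, B3=T, B3=F, B4=S, B4=E, B5=F, B6=F, B7=E, B8=E, B9=F, B10=F, B11=E, B12=E
test 9 (k=0, p=-1) fires B1->T, B2->T, B1->T, B2->T, B1->T, B2->T, B1->T, B2->T, B1->T, B2->T, B1->T, B2->T, B1->F, B4->E, ...; hits B1=T, B1=F, B2=T, B3=T, B3=F, B4=S, B4=E, B5=F, B6=F, B7=E, B8=E, B9=F, B10=F, B11=E, B12=E
together the pool reaches 21 outcomes: B1=T, B1=F, B2=T, B2=F, B3=T, B3=F, B4=S, B4=E, B5=F, B6=T, B6=F, B7=S, B7=E, B8=E, B9=F, B10=T, B10=F, B11=S, B11=E, B12=S, B12=E
checked all size-1 subsets: none covers 21 outcomes (max 15/21)
checked all size-2 subsets: none covers 21 outcomes (max 20/21)
at size 3, {1, 2, 5} reaches all 21 outcomes; every lexicographically earlier size-3 subset fails
Answer: 3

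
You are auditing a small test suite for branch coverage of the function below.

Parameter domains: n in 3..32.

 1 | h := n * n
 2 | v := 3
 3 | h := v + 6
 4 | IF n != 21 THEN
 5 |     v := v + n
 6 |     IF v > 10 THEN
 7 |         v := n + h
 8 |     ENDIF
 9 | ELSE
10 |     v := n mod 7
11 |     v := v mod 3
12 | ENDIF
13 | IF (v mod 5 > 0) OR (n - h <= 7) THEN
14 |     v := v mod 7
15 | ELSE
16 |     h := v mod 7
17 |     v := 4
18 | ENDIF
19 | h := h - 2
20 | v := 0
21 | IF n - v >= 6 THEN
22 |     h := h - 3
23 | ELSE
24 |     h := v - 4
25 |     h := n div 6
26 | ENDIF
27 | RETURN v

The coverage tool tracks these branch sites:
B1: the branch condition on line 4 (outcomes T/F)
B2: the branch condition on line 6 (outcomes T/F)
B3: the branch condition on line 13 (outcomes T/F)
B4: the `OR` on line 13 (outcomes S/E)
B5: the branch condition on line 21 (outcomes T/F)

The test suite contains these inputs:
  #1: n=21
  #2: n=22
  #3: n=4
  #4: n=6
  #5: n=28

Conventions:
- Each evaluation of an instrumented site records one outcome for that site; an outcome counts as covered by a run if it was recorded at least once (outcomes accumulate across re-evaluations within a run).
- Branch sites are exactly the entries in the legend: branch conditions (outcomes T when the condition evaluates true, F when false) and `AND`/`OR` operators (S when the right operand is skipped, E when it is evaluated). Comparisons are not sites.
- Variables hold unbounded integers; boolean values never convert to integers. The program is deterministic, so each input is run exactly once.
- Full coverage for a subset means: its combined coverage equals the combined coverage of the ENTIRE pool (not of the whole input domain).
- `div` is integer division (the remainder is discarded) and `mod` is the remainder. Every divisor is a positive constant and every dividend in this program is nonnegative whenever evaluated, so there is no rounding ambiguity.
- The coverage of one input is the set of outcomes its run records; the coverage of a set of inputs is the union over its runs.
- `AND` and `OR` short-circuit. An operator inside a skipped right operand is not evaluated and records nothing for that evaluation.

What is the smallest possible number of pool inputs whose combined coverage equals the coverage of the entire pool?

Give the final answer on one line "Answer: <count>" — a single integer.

input #1, n=21: outcomes B1=F, B3=F, B4=E, B5=T
input #2, n=22: outcomes B1=T, B2=T, B3=T, B4=S, B5=T
input #3, n=4: outcomes B1=T, B2=F, B3=T, B4=S, B5=F
input #4, n=6: outcomes B1=T, B2=F, B3=T, B4=S, B5=T
input #5, n=28: outcomes B1=T, B2=T, B3=T, B4=S, B5=T
together the pool reaches 10 outcomes: B1=T, B1=F, B2=T, B2=F, B3=T, B3=F, B4=S, B4=E, B5=T, B5=F
size 1 is not enough: best union over all size-1 subsets is 5/10
size 2 is not enough: best union over all size-2 subsets is 9/10
inputs {1, 2, 3} (size 3) cover everything; no size-3 subset with a lexicographically smaller index list covers all 10

Answer: 3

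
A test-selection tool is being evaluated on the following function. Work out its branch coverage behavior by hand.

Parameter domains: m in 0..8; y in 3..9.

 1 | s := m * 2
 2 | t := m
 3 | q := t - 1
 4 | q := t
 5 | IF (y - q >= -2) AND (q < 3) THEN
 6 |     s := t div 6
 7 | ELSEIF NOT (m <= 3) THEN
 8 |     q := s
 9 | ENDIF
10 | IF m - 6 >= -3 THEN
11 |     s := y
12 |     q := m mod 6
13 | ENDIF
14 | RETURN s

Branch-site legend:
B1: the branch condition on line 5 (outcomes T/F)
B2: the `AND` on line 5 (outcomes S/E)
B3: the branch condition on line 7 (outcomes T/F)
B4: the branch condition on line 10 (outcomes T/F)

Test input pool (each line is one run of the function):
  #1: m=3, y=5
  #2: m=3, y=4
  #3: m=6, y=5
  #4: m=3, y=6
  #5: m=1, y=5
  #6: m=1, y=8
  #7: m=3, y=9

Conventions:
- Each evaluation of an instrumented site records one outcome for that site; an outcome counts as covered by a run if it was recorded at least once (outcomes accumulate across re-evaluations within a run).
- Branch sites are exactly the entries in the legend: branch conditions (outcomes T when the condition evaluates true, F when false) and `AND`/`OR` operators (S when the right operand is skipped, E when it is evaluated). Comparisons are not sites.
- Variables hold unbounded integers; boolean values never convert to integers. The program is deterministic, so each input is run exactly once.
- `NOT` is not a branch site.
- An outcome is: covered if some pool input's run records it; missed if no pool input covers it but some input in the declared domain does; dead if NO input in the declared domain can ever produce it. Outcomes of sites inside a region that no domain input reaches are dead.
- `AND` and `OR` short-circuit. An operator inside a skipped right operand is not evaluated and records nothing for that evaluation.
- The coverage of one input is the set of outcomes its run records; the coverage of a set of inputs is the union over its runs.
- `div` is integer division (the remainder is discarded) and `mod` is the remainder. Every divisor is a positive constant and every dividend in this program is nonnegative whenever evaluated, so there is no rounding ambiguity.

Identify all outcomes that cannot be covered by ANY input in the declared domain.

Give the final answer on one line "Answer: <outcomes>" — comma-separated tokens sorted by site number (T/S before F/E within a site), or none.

checking every outcome against all 63 domain inputs:
  reachable outcomes have witnesses, e.g. B1=T (e.g. m=0, y=3), B1=F (e.g. m=3, y=3), B2=S (e.g. m=6, y=3), B2=E (e.g. m=0, y=3)

Answer: none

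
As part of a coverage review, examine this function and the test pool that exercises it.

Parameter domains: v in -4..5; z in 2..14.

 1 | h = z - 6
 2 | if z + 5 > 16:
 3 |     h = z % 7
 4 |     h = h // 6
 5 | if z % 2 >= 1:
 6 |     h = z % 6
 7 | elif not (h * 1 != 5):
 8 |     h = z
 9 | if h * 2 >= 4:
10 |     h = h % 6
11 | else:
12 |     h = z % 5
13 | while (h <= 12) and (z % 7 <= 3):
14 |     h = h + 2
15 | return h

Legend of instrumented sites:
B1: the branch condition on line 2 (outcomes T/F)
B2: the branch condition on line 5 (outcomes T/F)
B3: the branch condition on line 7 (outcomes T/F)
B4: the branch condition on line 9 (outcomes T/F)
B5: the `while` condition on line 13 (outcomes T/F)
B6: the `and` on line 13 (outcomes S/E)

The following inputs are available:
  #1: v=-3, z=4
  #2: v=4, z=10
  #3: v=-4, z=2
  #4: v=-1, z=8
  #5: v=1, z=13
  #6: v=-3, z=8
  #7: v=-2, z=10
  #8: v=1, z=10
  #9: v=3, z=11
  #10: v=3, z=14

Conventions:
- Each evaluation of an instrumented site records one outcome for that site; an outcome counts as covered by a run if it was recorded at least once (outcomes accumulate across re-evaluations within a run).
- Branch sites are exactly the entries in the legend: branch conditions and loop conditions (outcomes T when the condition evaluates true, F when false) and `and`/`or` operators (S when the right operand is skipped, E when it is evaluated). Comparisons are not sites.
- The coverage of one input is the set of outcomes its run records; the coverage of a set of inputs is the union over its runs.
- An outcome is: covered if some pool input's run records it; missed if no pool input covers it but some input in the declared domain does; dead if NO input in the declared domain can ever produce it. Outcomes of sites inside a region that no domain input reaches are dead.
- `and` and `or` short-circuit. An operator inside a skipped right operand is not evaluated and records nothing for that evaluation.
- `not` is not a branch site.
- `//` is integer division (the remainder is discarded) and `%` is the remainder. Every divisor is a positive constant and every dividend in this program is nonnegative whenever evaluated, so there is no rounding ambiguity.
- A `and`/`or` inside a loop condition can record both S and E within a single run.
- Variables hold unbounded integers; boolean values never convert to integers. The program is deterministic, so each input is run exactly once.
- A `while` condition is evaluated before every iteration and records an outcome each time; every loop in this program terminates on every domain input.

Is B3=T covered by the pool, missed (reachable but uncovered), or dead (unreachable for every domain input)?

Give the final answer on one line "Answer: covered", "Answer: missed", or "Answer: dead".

no pool input records B3=T
checking all 130 inputs in the declared domain: B3=T is never recorded -> dead

Answer: dead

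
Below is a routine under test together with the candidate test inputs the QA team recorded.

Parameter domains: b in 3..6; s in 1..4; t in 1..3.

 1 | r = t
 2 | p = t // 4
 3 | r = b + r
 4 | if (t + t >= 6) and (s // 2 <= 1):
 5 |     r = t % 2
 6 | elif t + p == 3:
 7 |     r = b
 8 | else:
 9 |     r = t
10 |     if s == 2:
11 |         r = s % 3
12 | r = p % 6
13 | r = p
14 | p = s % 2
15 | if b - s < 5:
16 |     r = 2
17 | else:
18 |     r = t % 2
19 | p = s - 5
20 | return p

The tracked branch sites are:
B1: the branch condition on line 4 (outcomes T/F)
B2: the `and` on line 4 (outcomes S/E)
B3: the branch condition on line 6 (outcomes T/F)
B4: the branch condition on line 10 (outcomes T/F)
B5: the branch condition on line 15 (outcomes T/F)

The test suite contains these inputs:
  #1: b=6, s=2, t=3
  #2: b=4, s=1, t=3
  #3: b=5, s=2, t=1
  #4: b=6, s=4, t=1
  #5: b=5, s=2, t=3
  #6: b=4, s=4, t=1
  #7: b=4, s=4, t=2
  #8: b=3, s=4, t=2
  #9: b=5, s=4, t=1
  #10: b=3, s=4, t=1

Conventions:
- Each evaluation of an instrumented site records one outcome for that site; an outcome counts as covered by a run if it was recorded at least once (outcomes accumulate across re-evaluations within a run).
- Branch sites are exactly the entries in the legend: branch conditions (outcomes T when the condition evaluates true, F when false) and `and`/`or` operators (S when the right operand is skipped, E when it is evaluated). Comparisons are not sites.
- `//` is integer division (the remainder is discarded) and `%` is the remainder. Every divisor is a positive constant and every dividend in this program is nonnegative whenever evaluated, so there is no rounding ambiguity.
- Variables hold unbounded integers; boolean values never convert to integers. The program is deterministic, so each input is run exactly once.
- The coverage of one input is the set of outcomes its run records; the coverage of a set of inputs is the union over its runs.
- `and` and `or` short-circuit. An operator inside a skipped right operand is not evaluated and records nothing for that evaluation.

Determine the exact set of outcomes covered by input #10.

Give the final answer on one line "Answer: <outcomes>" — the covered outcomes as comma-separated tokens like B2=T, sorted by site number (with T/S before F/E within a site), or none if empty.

Tracing the run of input #10 (b=3, s=4, t=1):
  B2->S, B1->F, B3->F, B4->F, B5->T
deduplicating events, the covered set is: B1=F, B2=S, B3=F, B4=F, B5=T

Answer: B1=F, B2=S, B3=F, B4=F, B5=T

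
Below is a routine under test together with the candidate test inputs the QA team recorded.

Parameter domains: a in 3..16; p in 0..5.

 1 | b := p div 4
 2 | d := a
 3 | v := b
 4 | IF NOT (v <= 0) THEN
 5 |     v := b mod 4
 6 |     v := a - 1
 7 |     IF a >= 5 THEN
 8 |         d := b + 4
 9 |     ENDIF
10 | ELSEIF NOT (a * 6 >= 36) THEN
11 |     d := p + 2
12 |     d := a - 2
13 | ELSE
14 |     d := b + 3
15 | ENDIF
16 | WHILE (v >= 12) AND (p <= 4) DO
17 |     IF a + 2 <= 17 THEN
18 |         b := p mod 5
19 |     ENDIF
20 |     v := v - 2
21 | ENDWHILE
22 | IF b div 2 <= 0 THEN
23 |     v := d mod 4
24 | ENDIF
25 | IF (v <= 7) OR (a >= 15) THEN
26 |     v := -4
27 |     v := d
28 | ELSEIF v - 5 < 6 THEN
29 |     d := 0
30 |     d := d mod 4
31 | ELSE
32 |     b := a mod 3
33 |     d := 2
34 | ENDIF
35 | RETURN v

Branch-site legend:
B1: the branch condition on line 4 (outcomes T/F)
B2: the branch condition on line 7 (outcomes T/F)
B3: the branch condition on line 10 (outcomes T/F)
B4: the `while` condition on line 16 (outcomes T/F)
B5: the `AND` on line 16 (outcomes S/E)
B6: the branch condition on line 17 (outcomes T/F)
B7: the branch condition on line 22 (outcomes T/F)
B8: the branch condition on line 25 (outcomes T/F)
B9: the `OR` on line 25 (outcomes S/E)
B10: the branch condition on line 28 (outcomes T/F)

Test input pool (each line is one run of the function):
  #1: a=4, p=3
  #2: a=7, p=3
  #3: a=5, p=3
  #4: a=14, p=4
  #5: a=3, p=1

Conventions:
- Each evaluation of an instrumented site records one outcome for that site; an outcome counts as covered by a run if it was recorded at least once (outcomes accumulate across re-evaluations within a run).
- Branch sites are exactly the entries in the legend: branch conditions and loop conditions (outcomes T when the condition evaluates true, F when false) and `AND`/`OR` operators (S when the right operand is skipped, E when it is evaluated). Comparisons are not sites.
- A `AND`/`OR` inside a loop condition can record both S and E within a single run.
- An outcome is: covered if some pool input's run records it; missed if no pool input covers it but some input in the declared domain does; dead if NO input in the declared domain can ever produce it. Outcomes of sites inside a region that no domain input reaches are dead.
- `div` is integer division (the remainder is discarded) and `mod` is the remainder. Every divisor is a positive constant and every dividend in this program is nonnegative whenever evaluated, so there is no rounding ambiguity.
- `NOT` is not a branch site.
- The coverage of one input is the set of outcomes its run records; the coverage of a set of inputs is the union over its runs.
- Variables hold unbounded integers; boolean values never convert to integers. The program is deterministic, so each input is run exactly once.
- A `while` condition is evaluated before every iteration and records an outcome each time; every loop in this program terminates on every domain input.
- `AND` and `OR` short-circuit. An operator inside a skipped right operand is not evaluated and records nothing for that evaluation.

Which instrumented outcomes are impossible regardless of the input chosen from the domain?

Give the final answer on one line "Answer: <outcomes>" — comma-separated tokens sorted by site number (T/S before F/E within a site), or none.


running all 84 domain inputs and tallying outcomes:
  reachable outcomes have witnesses, e.g. B1=T (e.g. a=3, p=4), B1=F (e.g. a=3, p=0), B2=T (e.g. a=5, p=4), B2=F (e.g. a=3, p=4)
Answer: none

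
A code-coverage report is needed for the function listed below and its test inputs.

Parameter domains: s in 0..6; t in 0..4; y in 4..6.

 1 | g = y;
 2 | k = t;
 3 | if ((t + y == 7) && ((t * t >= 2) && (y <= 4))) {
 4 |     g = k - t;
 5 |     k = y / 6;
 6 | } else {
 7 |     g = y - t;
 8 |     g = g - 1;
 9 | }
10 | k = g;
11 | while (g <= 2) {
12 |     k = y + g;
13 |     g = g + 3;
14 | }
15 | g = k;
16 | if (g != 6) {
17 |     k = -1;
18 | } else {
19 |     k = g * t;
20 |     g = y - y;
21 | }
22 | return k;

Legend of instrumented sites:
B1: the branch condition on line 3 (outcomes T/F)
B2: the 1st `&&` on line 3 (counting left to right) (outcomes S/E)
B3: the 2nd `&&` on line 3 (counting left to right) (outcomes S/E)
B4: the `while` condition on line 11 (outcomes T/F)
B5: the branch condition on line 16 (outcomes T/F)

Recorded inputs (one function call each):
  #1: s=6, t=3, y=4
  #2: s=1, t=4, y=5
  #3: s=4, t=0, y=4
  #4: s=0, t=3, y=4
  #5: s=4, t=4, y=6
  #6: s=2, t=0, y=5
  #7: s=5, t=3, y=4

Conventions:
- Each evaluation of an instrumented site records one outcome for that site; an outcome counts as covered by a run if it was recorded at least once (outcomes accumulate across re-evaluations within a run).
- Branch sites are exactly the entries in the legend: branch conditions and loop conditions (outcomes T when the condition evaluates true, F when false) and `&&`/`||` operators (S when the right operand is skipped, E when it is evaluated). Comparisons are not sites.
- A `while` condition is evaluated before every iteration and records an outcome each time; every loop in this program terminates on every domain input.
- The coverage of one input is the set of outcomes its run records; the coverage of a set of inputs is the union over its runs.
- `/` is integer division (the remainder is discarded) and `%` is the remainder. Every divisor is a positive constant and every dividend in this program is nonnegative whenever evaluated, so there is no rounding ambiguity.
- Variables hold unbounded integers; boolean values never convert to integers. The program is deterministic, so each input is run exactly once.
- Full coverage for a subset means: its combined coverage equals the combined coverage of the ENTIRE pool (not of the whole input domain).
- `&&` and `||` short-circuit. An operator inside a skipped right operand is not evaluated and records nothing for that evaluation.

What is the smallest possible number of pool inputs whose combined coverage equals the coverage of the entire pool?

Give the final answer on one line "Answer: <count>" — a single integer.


input #1, s=6, t=3, y=4: events B2->E, B3->E, B1->T, B4->T, B4->F, B5->T; outcomes B1=T, B2=E, B3=E, B4=T, B4=F, B5=T
input #2, s=1, t=4, y=5: events B2->S, B1->F, B4->T, B4->F, B5->T; outcomes B1=F, B2=S, B4=T, B4=F, B5=T
input #3, s=4, t=0, y=4: events B2->S, B1->F, B4->F, B5->T; outcomes B1=F, B2=S, B4=F, B5=T
input #4, s=0, t=3, y=4: events B2->E, B3->E, B1->T, B4->T, B4->F, B5->T; outcomes B1=T, B2=E, B3=E, B4=T, B4=F, B5=T
input #5, s=4, t=4, y=6: events B2->S, B1->F, B4->T, B4->F, B5->T; outcomes B1=F, B2=S, B4=T, B4=F, B5=T
input #6, s=2, t=0, y=5: events B2->S, B1->F, B4->F, B5->T; outcomes B1=F, B2=S, B4=F, B5=T
input #7, s=5, t=3, y=4: events B2->E, B3->E, B1->T, B4->T, B4->F, B5->T; outcomes B1=T, B2=E, B3=E, B4=T, B4=F, B5=T
together the pool reaches 8 outcomes: B1=T, B1=F, B2=S, B2=E, B3=E, B4=T, B4=F, B5=T
no size-1 subset reaches all 8 outcomes (best union: 6/8)
the canonical winner is {1, 2}: size 2, full 8-outcome coverage, earliest index list among size-2 covers
Answer: 2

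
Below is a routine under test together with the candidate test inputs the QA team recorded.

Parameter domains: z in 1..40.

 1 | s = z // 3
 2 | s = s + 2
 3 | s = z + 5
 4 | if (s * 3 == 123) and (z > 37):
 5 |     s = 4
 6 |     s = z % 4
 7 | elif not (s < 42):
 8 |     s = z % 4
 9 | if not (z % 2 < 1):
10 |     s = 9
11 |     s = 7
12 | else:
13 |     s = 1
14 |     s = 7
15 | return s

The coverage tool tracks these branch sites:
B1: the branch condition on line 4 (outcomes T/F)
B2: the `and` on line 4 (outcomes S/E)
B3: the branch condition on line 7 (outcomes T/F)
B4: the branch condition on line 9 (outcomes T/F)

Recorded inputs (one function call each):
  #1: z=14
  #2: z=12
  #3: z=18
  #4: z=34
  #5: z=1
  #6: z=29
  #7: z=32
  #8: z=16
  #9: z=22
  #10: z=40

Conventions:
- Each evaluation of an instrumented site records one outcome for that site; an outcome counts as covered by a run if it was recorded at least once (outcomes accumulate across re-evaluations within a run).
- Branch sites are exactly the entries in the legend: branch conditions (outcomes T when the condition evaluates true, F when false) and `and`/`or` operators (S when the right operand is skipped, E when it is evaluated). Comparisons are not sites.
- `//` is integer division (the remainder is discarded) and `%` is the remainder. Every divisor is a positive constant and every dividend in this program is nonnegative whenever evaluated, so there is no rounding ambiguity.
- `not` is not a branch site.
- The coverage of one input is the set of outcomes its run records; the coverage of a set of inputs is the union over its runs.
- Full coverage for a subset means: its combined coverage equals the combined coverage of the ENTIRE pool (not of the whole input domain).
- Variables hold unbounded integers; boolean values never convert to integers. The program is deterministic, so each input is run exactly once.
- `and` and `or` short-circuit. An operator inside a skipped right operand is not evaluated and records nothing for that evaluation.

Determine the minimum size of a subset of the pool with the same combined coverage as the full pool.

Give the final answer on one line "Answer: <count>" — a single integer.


run #1 (z=14) records B1=F, B2=S, B3=F, B4=F
run #2 (z=12) records B1=F, B2=S, B3=F, B4=F
run #3 (z=18) records B1=F, B2=S, B3=F, B4=F
run #4 (z=34) records B1=F, B2=S, B3=F, B4=F
run #5 (z=1) records B1=F, B2=S, B3=F, B4=T
run #6 (z=29) records B1=F, B2=S, B3=F, B4=T
run #7 (z=32) records B1=F, B2=S, B3=F, B4=F
run #8 (z=16) records B1=F, B2=S, B3=F, B4=F
run #9 (z=22) records B1=F, B2=S, B3=F, B4=F
run #10 (z=40) records B1=F, B2=S, B3=T, B4=F
union over all inputs: B1=F, B2=S, B3=T, B3=F, B4=T, B4=F (6 outcomes)
every size-1 subset falls short of the 6 outcomes (best: 4/6)
size 2: inputs {5, 10} cover all 6 outcomes, and no lexicographically smaller subset of this size does
Answer: 2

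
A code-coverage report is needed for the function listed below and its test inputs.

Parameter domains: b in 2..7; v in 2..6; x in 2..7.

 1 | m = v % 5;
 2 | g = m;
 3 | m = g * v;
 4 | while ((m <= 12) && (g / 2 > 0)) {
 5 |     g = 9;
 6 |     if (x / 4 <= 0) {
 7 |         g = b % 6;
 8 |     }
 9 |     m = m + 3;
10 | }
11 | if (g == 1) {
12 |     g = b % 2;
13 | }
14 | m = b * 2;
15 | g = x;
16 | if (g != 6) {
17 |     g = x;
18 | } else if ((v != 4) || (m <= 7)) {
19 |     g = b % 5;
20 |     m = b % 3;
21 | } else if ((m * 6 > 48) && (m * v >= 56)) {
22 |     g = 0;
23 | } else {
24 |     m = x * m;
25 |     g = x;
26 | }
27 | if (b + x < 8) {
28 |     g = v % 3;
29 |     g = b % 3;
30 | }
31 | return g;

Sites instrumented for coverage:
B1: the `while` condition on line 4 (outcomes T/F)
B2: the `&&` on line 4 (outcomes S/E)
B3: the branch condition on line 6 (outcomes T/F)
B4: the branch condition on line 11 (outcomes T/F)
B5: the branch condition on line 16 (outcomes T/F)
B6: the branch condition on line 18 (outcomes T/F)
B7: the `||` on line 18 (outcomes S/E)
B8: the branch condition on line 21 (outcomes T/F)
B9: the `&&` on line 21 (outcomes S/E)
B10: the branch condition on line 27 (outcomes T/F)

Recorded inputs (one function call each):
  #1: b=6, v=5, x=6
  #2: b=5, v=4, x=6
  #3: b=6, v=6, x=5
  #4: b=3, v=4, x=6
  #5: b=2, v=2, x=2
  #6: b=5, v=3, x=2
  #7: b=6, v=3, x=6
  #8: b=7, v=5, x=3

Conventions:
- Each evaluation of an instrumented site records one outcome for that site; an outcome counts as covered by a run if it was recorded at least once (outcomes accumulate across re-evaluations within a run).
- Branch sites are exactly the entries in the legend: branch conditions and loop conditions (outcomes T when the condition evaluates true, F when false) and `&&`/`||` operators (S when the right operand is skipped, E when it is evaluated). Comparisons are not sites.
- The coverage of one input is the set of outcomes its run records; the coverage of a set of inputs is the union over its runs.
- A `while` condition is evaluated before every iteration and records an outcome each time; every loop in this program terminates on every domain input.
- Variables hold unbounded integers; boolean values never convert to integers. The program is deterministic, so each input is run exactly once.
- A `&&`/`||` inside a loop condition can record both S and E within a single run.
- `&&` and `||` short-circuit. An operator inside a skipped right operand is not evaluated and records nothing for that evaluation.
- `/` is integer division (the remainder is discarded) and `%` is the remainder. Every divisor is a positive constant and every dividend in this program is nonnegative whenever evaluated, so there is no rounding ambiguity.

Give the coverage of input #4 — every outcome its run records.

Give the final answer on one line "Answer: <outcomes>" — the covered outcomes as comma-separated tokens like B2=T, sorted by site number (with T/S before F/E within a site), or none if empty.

Tracing the run of input #4 (b=3, v=4, x=6):
  B2->S, B1->F, B4->F, B5->F, B7->E, B6->T, B10->F
deduplicating events, the covered set is: B1=F, B2=S, B4=F, B5=F, B6=T, B7=E, B10=F

Answer: B1=F, B2=S, B4=F, B5=F, B6=T, B7=E, B10=F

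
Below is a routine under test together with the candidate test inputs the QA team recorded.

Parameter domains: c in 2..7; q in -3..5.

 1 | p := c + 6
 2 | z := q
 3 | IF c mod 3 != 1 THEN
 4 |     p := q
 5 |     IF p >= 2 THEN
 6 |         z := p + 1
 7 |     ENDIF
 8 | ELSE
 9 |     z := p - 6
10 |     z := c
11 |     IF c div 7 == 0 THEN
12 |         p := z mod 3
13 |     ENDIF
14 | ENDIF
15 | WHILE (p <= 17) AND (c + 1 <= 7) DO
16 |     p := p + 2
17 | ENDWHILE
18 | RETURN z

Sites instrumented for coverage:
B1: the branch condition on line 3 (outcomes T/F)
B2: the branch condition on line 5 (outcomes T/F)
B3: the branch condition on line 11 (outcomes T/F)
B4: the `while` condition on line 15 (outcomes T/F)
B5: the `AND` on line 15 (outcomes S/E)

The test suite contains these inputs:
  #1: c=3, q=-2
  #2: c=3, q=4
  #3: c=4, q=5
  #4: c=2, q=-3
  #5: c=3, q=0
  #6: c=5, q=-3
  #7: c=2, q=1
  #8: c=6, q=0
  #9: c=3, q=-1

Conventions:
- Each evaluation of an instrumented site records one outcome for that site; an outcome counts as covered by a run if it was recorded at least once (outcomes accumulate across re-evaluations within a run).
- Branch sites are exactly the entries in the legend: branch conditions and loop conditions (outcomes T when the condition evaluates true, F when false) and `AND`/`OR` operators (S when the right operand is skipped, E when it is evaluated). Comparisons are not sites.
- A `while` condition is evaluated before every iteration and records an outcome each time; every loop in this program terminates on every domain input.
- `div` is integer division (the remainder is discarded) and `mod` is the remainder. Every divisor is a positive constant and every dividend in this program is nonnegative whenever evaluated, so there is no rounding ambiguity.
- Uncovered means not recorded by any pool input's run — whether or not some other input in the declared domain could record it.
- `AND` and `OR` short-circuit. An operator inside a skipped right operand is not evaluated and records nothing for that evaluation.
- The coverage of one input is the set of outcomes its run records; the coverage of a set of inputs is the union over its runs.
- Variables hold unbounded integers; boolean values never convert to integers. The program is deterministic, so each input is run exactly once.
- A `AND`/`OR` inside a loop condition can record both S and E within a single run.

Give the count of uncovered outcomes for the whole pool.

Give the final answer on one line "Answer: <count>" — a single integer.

input #1, c=3, q=-2: events B1->T, B2->F, B5->E, B4->T, B5->E, B4->T, B5->E, B4->T, B5->E, B4->T, B5->E, B4->T, B5->E, B4->T, ...; outcomes B1=T, B2=F, B4=T, B4=F, B5=S, B5=E
input #2, c=3, q=4: events B1->T, B2->T, B5->E, B4->T, B5->E, B4->T, B5->E, B4->T, B5->E, B4->T, B5->E, B4->T, B5->E, B4->T, ...; outcomes B1=T, B2=T, B4=T, B4=F, B5=S, B5=E
input #3, c=4, q=5: events B1->F, B3->T, B5->E, B4->T, B5->E, B4->T, B5->E, B4->T, B5->E, B4->T, B5->E, B4->T, B5->E, B4->T, ...; outcomes B1=F, B3=T, B4=T, B4=F, B5=S, B5=E
input #4, c=2, q=-3: events B1->T, B2->F, B5->E, B4->T, B5->E, B4->T, B5->E, B4->T, B5->E, B4->T, B5->E, B4->T, B5->E, B4->T, ...; outcomes B1=T, B2=F, B4=T, B4=F, B5=S, B5=E
input #5, c=3, q=0: events B1->T, B2->F, B5->E, B4->T, B5->E, B4->T, B5->E, B4->T, B5->E, B4->T, B5->E, B4->T, B5->E, B4->T, ...; outcomes B1=T, B2=F, B4=T, B4=F, B5=S, B5=E
input #6, c=5, q=-3: events B1->T, B2->F, B5->E, B4->T, B5->E, B4->T, B5->E, B4->T, B5->E, B4->T, B5->E, B4->T, B5->E, B4->T, ...; outcomes B1=T, B2=F, B4=T, B4=F, B5=S, B5=E
input #7, c=2, q=1: events B1->T, B2->F, B5->E, B4->T, B5->E, B4->T, B5->E, B4->T, B5->E, B4->T, B5->E, B4->T, B5->E, B4->T, ...; outcomes B1=T, B2=F, B4=T, B4=F, B5=S, B5=E
input #8, c=6, q=0: events B1->T, B2->F, B5->E, B4->T, B5->E, B4->T, B5->E, B4->T, B5->E, B4->T, B5->E, B4->T, B5->E, B4->T, ...; outcomes B1=T, B2=F, B4=T, B4=F, B5=S, B5=E
input #9, c=3, q=-1: events B1->T, B2->F, B5->E, B4->T, B5->E, B4->T, B5->E, B4->T, B5->E, B4->T, B5->E, B4->T, B5->E, B4->T, ...; outcomes B1=T, B2=F, B4=T, B4=F, B5=S, B5=E
union over the pool: B1=T, B1=F, B2=T, B2=F, B3=T, B4=T, B4=F, B5=S, B5=E
uncovered (1 of 10): B3=F

Answer: 1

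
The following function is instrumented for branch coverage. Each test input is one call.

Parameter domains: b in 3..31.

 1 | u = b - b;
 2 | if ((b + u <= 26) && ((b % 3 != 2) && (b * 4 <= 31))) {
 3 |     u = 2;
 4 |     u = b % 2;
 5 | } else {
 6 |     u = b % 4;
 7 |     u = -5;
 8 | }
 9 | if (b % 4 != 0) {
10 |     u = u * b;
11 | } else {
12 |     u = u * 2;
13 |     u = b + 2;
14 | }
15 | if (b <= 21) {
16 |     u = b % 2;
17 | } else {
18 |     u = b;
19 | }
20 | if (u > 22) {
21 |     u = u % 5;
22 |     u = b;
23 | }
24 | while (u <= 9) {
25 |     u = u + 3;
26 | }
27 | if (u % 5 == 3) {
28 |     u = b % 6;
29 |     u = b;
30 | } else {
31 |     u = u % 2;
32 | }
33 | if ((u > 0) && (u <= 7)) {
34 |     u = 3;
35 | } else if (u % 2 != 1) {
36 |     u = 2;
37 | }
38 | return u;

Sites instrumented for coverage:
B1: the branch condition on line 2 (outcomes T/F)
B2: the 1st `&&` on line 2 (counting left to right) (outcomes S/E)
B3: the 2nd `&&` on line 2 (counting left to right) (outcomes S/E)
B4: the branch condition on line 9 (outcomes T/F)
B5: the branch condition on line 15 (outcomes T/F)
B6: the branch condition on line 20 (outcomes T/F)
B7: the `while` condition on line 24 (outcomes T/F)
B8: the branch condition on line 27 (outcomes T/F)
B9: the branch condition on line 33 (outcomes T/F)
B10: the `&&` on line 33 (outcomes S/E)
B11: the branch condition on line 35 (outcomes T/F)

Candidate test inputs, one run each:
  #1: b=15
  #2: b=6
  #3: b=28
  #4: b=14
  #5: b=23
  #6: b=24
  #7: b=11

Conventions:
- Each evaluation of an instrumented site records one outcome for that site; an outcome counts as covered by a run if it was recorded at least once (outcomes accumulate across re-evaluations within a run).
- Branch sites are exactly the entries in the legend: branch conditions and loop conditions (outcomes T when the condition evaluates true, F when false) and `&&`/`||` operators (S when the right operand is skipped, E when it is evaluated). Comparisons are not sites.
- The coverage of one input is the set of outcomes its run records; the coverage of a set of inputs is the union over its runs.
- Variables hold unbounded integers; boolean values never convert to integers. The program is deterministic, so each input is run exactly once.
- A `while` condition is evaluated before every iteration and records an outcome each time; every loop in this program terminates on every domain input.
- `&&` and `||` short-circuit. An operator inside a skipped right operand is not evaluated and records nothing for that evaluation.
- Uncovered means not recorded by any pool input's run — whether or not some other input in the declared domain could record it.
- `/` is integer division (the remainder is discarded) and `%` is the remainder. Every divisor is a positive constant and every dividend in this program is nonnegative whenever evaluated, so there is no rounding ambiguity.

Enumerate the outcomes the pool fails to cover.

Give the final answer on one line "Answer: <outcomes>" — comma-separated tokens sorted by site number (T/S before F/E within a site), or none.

run #1 (b=15) runs B2->E, B3->E, B1->F, B4->T, B5->T, B6->F, B7->T, B7->T, B7->T, B7->F, B8->F, B10->S, B9->F, B11->T; records B1=F, B2=E, B3=E, B4=T, B5=T, B6=F, B7=T, B7=F, B8=F, B9=F, B10=S, B11=T
run #2 (b=6) runs B2->E, B3->E, B1->T, B4->T, B5->T, B6->F, B7->T, B7->T, B7->T, B7->T, B7->F, B8->F, B10->S, B9->F, ...; records B1=T, B2=E, B3=E, B4=T, B5=T, B6=F, B7=T, B7=F, B8=F, B9=F, B10=S, B11=T
run #3 (b=28) runs B2->S, B1->F, B4->F, B5->F, B6->T, B7->F, B8->T, B10->E, B9->F, B11->T; records B1=F, B2=S, B4=F, B5=F, B6=T, B7=F, B8=T, B9=F, B10=E, B11=T
run #4 (b=14) runs B2->E, B3->S, B1->F, B4->T, B5->T, B6->F, B7->T, B7->T, B7->T, B7->T, B7->F, B8->F, B10->S, B9->F, ...; records B1=F, B2=E, B3=S, B4=T, B5=T, B6=F, B7=T, B7=F, B8=F, B9=F, B10=S, B11=T
run #5 (b=23) runs B2->E, B3->S, B1->F, B4->T, B5->F, B6->T, B7->F, B8->T, B10->E, B9->F, B11->F; records B1=F, B2=E, B3=S, B4=T, B5=F, B6=T, B7=F, B8=T, B9=F, B10=E, B11=F
run #6 (b=24) runs B2->E, B3->E, B1->F, B4->F, B5->F, B6->T, B7->F, B8->F, B10->S, B9->F, B11->T; records B1=F, B2=E, B3=E, B4=F, B5=F, B6=T, B7=F, B8=F, B9=F, B10=S, B11=T
run #7 (b=11) runs B2->E, B3->S, B1->F, B4->T, B5->T, B6->F, B7->T, B7->T, B7->T, B7->F, B8->F, B10->S, B9->F, B11->T; records B1=F, B2=E, B3=S, B4=T, B5=T, B6=F, B7=T, B7=F, B8=F, B9=F, B10=S, B11=T
union over the pool: B1=T, B1=F, B2=S, B2=E, B3=S, B3=E, B4=T, B4=F, B5=T, B5=F, B6=T, B6=F, B7=T, B7=F, B8=T, B8=F, B9=F, B10=S, B10=E, B11=T, B11=F
uncovered (1 of 22): B9=T

Answer: B9=T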